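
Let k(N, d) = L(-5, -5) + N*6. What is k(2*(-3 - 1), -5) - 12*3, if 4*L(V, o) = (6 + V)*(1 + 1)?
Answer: -167/2 ≈ -83.500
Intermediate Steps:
L(V, o) = 3 + V/2 (L(V, o) = ((6 + V)*(1 + 1))/4 = ((6 + V)*2)/4 = (12 + 2*V)/4 = 3 + V/2)
k(N, d) = ½ + 6*N (k(N, d) = (3 + (½)*(-5)) + N*6 = (3 - 5/2) + 6*N = ½ + 6*N)
k(2*(-3 - 1), -5) - 12*3 = (½ + 6*(2*(-3 - 1))) - 12*3 = (½ + 6*(2*(-4))) - 36 = (½ + 6*(-8)) - 36 = (½ - 48) - 36 = -95/2 - 36 = -167/2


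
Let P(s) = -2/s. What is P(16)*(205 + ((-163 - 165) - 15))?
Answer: 69/4 ≈ 17.250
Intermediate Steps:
P(16)*(205 + ((-163 - 165) - 15)) = (-2/16)*(205 + ((-163 - 165) - 15)) = (-2*1/16)*(205 + (-328 - 15)) = -(205 - 343)/8 = -1/8*(-138) = 69/4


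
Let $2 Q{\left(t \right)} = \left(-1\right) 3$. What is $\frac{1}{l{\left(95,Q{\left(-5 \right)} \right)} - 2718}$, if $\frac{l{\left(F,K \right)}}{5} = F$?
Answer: $- \frac{1}{2243} \approx -0.00044583$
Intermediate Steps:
$Q{\left(t \right)} = - \frac{3}{2}$ ($Q{\left(t \right)} = \frac{\left(-1\right) 3}{2} = \frac{1}{2} \left(-3\right) = - \frac{3}{2}$)
$l{\left(F,K \right)} = 5 F$
$\frac{1}{l{\left(95,Q{\left(-5 \right)} \right)} - 2718} = \frac{1}{5 \cdot 95 - 2718} = \frac{1}{475 - 2718} = \frac{1}{-2243} = - \frac{1}{2243}$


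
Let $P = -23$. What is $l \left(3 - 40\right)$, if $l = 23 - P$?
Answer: $-1702$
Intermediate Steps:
$l = 46$ ($l = 23 - -23 = 23 + 23 = 46$)
$l \left(3 - 40\right) = 46 \left(3 - 40\right) = 46 \left(-37\right) = -1702$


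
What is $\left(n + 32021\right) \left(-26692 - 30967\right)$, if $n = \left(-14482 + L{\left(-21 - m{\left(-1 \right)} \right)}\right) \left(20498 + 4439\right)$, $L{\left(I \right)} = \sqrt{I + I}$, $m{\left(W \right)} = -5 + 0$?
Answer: $20820988539967 - 5751369932 i \sqrt{2} \approx 2.0821 \cdot 10^{13} - 8.1337 \cdot 10^{9} i$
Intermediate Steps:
$m{\left(W \right)} = -5$
$L{\left(I \right)} = \sqrt{2} \sqrt{I}$ ($L{\left(I \right)} = \sqrt{2 I} = \sqrt{2} \sqrt{I}$)
$n = -361137634 + 99748 i \sqrt{2}$ ($n = \left(-14482 + \sqrt{2} \sqrt{-21 - -5}\right) \left(20498 + 4439\right) = \left(-14482 + \sqrt{2} \sqrt{-21 + 5}\right) 24937 = \left(-14482 + \sqrt{2} \sqrt{-16}\right) 24937 = \left(-14482 + \sqrt{2} \cdot 4 i\right) 24937 = \left(-14482 + 4 i \sqrt{2}\right) 24937 = -361137634 + 99748 i \sqrt{2} \approx -3.6114 \cdot 10^{8} + 1.4107 \cdot 10^{5} i$)
$\left(n + 32021\right) \left(-26692 - 30967\right) = \left(\left(-361137634 + 99748 i \sqrt{2}\right) + 32021\right) \left(-26692 - 30967\right) = \left(-361105613 + 99748 i \sqrt{2}\right) \left(-57659\right) = 20820988539967 - 5751369932 i \sqrt{2}$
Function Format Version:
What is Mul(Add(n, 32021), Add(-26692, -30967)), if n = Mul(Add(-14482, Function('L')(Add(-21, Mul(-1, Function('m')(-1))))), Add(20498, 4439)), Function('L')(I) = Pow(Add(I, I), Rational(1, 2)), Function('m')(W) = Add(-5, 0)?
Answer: Add(20820988539967, Mul(-5751369932, I, Pow(2, Rational(1, 2)))) ≈ Add(2.0821e+13, Mul(-8.1337e+9, I))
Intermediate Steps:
Function('m')(W) = -5
Function('L')(I) = Mul(Pow(2, Rational(1, 2)), Pow(I, Rational(1, 2))) (Function('L')(I) = Pow(Mul(2, I), Rational(1, 2)) = Mul(Pow(2, Rational(1, 2)), Pow(I, Rational(1, 2))))
n = Add(-361137634, Mul(99748, I, Pow(2, Rational(1, 2)))) (n = Mul(Add(-14482, Mul(Pow(2, Rational(1, 2)), Pow(Add(-21, Mul(-1, -5)), Rational(1, 2)))), Add(20498, 4439)) = Mul(Add(-14482, Mul(Pow(2, Rational(1, 2)), Pow(Add(-21, 5), Rational(1, 2)))), 24937) = Mul(Add(-14482, Mul(Pow(2, Rational(1, 2)), Pow(-16, Rational(1, 2)))), 24937) = Mul(Add(-14482, Mul(Pow(2, Rational(1, 2)), Mul(4, I))), 24937) = Mul(Add(-14482, Mul(4, I, Pow(2, Rational(1, 2)))), 24937) = Add(-361137634, Mul(99748, I, Pow(2, Rational(1, 2)))) ≈ Add(-3.6114e+8, Mul(1.4107e+5, I)))
Mul(Add(n, 32021), Add(-26692, -30967)) = Mul(Add(Add(-361137634, Mul(99748, I, Pow(2, Rational(1, 2)))), 32021), Add(-26692, -30967)) = Mul(Add(-361105613, Mul(99748, I, Pow(2, Rational(1, 2)))), -57659) = Add(20820988539967, Mul(-5751369932, I, Pow(2, Rational(1, 2))))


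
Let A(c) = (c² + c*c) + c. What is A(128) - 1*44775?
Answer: -11879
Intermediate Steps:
A(c) = c + 2*c² (A(c) = (c² + c²) + c = 2*c² + c = c + 2*c²)
A(128) - 1*44775 = 128*(1 + 2*128) - 1*44775 = 128*(1 + 256) - 44775 = 128*257 - 44775 = 32896 - 44775 = -11879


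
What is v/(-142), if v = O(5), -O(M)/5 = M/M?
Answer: 5/142 ≈ 0.035211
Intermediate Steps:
O(M) = -5 (O(M) = -5*M/M = -5*1 = -5)
v = -5
v/(-142) = -5/(-142) = -5*(-1/142) = 5/142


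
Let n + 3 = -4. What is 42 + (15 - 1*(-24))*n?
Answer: -231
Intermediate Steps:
n = -7 (n = -3 - 4 = -7)
42 + (15 - 1*(-24))*n = 42 + (15 - 1*(-24))*(-7) = 42 + (15 + 24)*(-7) = 42 + 39*(-7) = 42 - 273 = -231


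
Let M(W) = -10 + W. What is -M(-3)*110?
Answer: 1430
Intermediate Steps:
-M(-3)*110 = -(-10 - 3)*110 = -(-13)*110 = -1*(-1430) = 1430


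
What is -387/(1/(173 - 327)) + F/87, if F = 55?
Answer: 5185081/87 ≈ 59599.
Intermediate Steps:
-387/(1/(173 - 327)) + F/87 = -387/(1/(173 - 327)) + 55/87 = -387/(1/(-154)) + 55*(1/87) = -387/(-1/154) + 55/87 = -387*(-154) + 55/87 = 59598 + 55/87 = 5185081/87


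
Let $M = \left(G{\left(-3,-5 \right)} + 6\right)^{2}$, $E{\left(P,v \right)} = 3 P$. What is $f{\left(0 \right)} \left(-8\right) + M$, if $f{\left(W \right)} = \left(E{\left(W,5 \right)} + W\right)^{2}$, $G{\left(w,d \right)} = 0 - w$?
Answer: $81$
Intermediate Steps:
$G{\left(w,d \right)} = - w$
$f{\left(W \right)} = 16 W^{2}$ ($f{\left(W \right)} = \left(3 W + W\right)^{2} = \left(4 W\right)^{2} = 16 W^{2}$)
$M = 81$ ($M = \left(\left(-1\right) \left(-3\right) + 6\right)^{2} = \left(3 + 6\right)^{2} = 9^{2} = 81$)
$f{\left(0 \right)} \left(-8\right) + M = 16 \cdot 0^{2} \left(-8\right) + 81 = 16 \cdot 0 \left(-8\right) + 81 = 0 \left(-8\right) + 81 = 0 + 81 = 81$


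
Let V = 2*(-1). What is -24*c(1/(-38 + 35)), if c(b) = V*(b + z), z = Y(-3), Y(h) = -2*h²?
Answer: -880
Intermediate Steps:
V = -2
z = -18 (z = -2*(-3)² = -2*9 = -18)
c(b) = 36 - 2*b (c(b) = -2*(b - 18) = -2*(-18 + b) = 36 - 2*b)
-24*c(1/(-38 + 35)) = -24*(36 - 2/(-38 + 35)) = -24*(36 - 2/(-3)) = -24*(36 - 2*(-⅓)) = -24*(36 + ⅔) = -24*110/3 = -880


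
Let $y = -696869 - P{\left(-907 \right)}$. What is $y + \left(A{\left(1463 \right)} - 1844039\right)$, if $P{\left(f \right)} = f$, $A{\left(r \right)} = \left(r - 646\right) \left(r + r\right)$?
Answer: $-149459$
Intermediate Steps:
$A{\left(r \right)} = 2 r \left(-646 + r\right)$ ($A{\left(r \right)} = \left(-646 + r\right) 2 r = 2 r \left(-646 + r\right)$)
$y = -695962$ ($y = -696869 - -907 = -696869 + 907 = -695962$)
$y + \left(A{\left(1463 \right)} - 1844039\right) = -695962 - \left(1844039 - 2926 \left(-646 + 1463\right)\right) = -695962 - \left(1844039 - 2390542\right) = -695962 + \left(2390542 - 1844039\right) = -695962 + 546503 = -149459$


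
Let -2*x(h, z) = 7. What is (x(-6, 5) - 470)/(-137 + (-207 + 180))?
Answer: 947/328 ≈ 2.8872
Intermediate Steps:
x(h, z) = -7/2 (x(h, z) = -½*7 = -7/2)
(x(-6, 5) - 470)/(-137 + (-207 + 180)) = (-7/2 - 470)/(-137 + (-207 + 180)) = -947/(2*(-137 - 27)) = -947/2/(-164) = -947/2*(-1/164) = 947/328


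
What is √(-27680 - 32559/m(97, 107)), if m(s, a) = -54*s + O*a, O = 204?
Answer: I*√846539329090/5530 ≈ 166.38*I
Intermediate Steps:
m(s, a) = -54*s + 204*a
√(-27680 - 32559/m(97, 107)) = √(-27680 - 32559/(-54*97 + 204*107)) = √(-27680 - 32559/(-5238 + 21828)) = √(-27680 - 32559/16590) = √(-27680 - 32559*1/16590) = √(-27680 - 10853/5530) = √(-153081253/5530) = I*√846539329090/5530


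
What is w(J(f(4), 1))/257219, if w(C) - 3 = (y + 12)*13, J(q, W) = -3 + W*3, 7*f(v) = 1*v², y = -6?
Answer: 81/257219 ≈ 0.00031491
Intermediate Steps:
f(v) = v²/7 (f(v) = (1*v²)/7 = v²/7)
J(q, W) = -3 + 3*W
w(C) = 81 (w(C) = 3 + (-6 + 12)*13 = 3 + 6*13 = 3 + 78 = 81)
w(J(f(4), 1))/257219 = 81/257219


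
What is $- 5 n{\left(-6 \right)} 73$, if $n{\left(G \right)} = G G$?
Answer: $-13140$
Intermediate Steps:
$n{\left(G \right)} = G^{2}$
$- 5 n{\left(-6 \right)} 73 = - 5 \left(-6\right)^{2} \cdot 73 = \left(-5\right) 36 \cdot 73 = \left(-180\right) 73 = -13140$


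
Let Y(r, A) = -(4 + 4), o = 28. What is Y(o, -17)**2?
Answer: 64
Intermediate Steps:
Y(r, A) = -8 (Y(r, A) = -1*8 = -8)
Y(o, -17)**2 = (-8)**2 = 64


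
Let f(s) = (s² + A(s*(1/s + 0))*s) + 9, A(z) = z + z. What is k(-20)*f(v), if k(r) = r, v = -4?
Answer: -340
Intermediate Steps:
A(z) = 2*z
f(s) = 9 + s² + 2*s (f(s) = (s² + (2*(s*(1/s + 0)))*s) + 9 = (s² + (2*(s/s))*s) + 9 = (s² + (2*1)*s) + 9 = (s² + 2*s) + 9 = 9 + s² + 2*s)
k(-20)*f(v) = -20*(9 + (-4)² + 2*(-4)) = -20*(9 + 16 - 8) = -20*17 = -340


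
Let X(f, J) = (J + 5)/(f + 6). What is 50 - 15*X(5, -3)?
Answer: 520/11 ≈ 47.273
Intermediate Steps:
X(f, J) = (5 + J)/(6 + f)
50 - 15*X(5, -3) = 50 - 15*(5 - 3)/(6 + 5) = 50 - 15*2/11 = 50 - 30/11 = 520/11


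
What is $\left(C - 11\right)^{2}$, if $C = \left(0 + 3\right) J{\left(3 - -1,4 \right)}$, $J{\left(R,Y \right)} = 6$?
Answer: $49$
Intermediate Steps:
$C = 18$ ($C = \left(0 + 3\right) 6 = 3 \cdot 6 = 18$)
$\left(C - 11\right)^{2} = \left(18 - 11\right)^{2} = 7^{2} = 49$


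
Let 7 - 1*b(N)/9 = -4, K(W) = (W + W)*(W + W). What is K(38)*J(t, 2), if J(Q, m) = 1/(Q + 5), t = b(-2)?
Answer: 722/13 ≈ 55.538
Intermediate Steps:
K(W) = 4*W² (K(W) = (2*W)*(2*W) = 4*W²)
b(N) = 99 (b(N) = 63 - 9*(-4) = 63 + 36 = 99)
t = 99
J(Q, m) = 1/(5 + Q)
K(38)*J(t, 2) = (4*38²)/(5 + 99) = (4*1444)/104 = 5776*(1/104) = 722/13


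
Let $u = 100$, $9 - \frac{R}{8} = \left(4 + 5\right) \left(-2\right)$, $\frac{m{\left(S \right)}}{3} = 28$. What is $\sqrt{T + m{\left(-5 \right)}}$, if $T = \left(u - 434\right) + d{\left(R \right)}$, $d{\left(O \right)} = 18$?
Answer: $2 i \sqrt{58} \approx 15.232 i$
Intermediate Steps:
$m{\left(S \right)} = 84$ ($m{\left(S \right)} = 3 \cdot 28 = 84$)
$R = 216$ ($R = 72 - 8 \left(4 + 5\right) \left(-2\right) = 72 - 8 \cdot 9 \left(-2\right) = 72 - -144 = 72 + 144 = 216$)
$T = -316$ ($T = \left(100 - 434\right) + 18 = -334 + 18 = -316$)
$\sqrt{T + m{\left(-5 \right)}} = \sqrt{-316 + 84} = \sqrt{-232} = 2 i \sqrt{58}$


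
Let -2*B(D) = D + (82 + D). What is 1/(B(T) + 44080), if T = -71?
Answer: 1/44110 ≈ 2.2671e-5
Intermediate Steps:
B(D) = -41 - D (B(D) = -(D + (82 + D))/2 = -(82 + 2*D)/2 = -41 - D)
1/(B(T) + 44080) = 1/((-41 - 1*(-71)) + 44080) = 1/((-41 + 71) + 44080) = 1/(30 + 44080) = 1/44110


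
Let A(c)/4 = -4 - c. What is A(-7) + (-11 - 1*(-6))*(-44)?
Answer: 232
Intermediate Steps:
A(c) = -16 - 4*c (A(c) = 4*(-4 - c) = -16 - 4*c)
A(-7) + (-11 - 1*(-6))*(-44) = (-16 - 4*(-7)) + (-11 - 1*(-6))*(-44) = (-16 + 28) + (-11 + 6)*(-44) = 12 - 5*(-44) = 12 + 220 = 232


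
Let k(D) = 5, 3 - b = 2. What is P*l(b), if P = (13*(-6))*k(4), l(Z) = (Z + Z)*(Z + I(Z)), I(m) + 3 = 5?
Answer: -2340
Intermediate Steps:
b = 1 (b = 3 - 1*2 = 3 - 2 = 1)
I(m) = 2 (I(m) = -3 + 5 = 2)
l(Z) = 2*Z*(2 + Z) (l(Z) = (Z + Z)*(Z + 2) = (2*Z)*(2 + Z) = 2*Z*(2 + Z))
P = -390 (P = (13*(-6))*5 = -78*5 = -390)
P*l(b) = -780*(2 + 1) = -780*3 = -390*6 = -2340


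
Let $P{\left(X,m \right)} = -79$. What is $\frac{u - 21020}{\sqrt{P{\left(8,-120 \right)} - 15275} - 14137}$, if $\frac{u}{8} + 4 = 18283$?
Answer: $- \frac{1770122044}{199870123} - \frac{375636 i \sqrt{1706}}{199870123} \approx -8.8564 - 0.077626 i$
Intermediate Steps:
$u = 146232$ ($u = -32 + 8 \cdot 18283 = -32 + 146264 = 146232$)
$\frac{u - 21020}{\sqrt{P{\left(8,-120 \right)} - 15275} - 14137} = \frac{146232 - 21020}{\sqrt{-79 - 15275} - 14137} = \frac{125212}{\sqrt{-15354} - 14137} = \frac{125212}{3 i \sqrt{1706} - 14137} = \frac{125212}{-14137 + 3 i \sqrt{1706}}$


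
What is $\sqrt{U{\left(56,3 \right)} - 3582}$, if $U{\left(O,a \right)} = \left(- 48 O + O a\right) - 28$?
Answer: $i \sqrt{6130} \approx 78.294 i$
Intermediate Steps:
$U{\left(O,a \right)} = -28 - 48 O + O a$
$\sqrt{U{\left(56,3 \right)} - 3582} = \sqrt{\left(-28 - 2688 + 56 \cdot 3\right) - 3582} = \sqrt{\left(-28 - 2688 + 168\right) - 3582} = \sqrt{-2548 - 3582} = \sqrt{-6130} = i \sqrt{6130}$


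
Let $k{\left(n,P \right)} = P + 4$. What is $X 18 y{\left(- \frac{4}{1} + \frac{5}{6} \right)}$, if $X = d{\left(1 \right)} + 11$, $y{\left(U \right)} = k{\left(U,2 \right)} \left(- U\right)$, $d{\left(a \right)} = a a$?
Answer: $4104$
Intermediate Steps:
$d{\left(a \right)} = a^{2}$
$k{\left(n,P \right)} = 4 + P$
$y{\left(U \right)} = - 6 U$ ($y{\left(U \right)} = \left(4 + 2\right) \left(- U\right) = 6 \left(- U\right) = - 6 U$)
$X = 12$ ($X = 1^{2} + 11 = 1 + 11 = 12$)
$X 18 y{\left(- \frac{4}{1} + \frac{5}{6} \right)} = 12 \cdot 18 \left(- 6 \left(- \frac{4}{1} + \frac{5}{6}\right)\right) = 216 \left(- 6 \left(\left(-4\right) 1 + 5 \cdot \frac{1}{6}\right)\right) = 216 \left(- 6 \left(-4 + \frac{5}{6}\right)\right) = 216 \left(\left(-6\right) \left(- \frac{19}{6}\right)\right) = 216 \cdot 19 = 4104$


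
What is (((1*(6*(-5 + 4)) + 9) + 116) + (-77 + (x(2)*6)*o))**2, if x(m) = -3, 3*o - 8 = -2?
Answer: 36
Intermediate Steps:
o = 2 (o = 8/3 + (1/3)*(-2) = 8/3 - 2/3 = 2)
(((1*(6*(-5 + 4)) + 9) + 116) + (-77 + (x(2)*6)*o))**2 = (((1*(6*(-5 + 4)) + 9) + 116) + (-77 - 3*6*2))**2 = (((1*(6*(-1)) + 9) + 116) + (-77 - 18*2))**2 = (((1*(-6) + 9) + 116) + (-77 - 36))**2 = (((-6 + 9) + 116) - 113)**2 = ((3 + 116) - 113)**2 = (119 - 113)**2 = 6**2 = 36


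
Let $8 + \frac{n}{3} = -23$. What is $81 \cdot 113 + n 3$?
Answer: $8874$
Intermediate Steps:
$n = -93$ ($n = -24 + 3 \left(-23\right) = -24 - 69 = -93$)
$81 \cdot 113 + n 3 = 81 \cdot 113 - 279 = 9153 - 279 = 8874$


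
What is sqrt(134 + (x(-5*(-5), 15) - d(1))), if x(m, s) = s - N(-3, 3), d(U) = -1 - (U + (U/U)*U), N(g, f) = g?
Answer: sqrt(155) ≈ 12.450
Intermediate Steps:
d(U) = -1 - 2*U (d(U) = -1 - (U + 1*U) = -1 - (U + U) = -1 - 2*U)
x(m, s) = 3 + s (x(m, s) = s - 1*(-3) = s + 3 = 3 + s)
sqrt(134 + (x(-5*(-5), 15) - d(1))) = sqrt(134 + ((3 + 15) - (-1 - 2*1))) = sqrt(134 + (18 - (-1 - 2))) = sqrt(134 + (18 - 1*(-3))) = sqrt(134 + (18 + 3)) = sqrt(134 + 21) = sqrt(155)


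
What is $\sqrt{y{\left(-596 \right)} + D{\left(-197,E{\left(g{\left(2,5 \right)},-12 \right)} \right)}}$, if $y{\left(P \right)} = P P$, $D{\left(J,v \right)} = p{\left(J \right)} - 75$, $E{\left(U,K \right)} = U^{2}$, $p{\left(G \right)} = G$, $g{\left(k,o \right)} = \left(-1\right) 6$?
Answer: $8 \sqrt{5546} \approx 595.77$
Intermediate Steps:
$g{\left(k,o \right)} = -6$
$D{\left(J,v \right)} = -75 + J$ ($D{\left(J,v \right)} = J - 75 = -75 + J$)
$y{\left(P \right)} = P^{2}$
$\sqrt{y{\left(-596 \right)} + D{\left(-197,E{\left(g{\left(2,5 \right)},-12 \right)} \right)}} = \sqrt{\left(-596\right)^{2} - 272} = \sqrt{355216 - 272} = \sqrt{354944} = 8 \sqrt{5546}$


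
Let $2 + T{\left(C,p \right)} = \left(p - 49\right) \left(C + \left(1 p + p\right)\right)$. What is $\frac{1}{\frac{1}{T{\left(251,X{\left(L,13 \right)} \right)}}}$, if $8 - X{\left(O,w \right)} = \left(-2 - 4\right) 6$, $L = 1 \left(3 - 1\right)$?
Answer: $-1697$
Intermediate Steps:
$L = 2$ ($L = 1 \cdot 2 = 2$)
$X{\left(O,w \right)} = 44$ ($X{\left(O,w \right)} = 8 - \left(-2 - 4\right) 6 = 8 - \left(-6\right) 6 = 8 - -36 = 8 + 36 = 44$)
$T{\left(C,p \right)} = -2 + \left(-49 + p\right) \left(C + 2 p\right)$ ($T{\left(C,p \right)} = -2 + \left(p - 49\right) \left(C + \left(1 p + p\right)\right) = -2 + \left(-49 + p\right) \left(C + \left(p + p\right)\right) = -2 + \left(-49 + p\right) \left(C + 2 p\right)$)
$\frac{1}{\frac{1}{T{\left(251,X{\left(L,13 \right)} \right)}}} = \frac{1}{\frac{1}{-2 - 4312 - 12299 + 2 \cdot 44^{2} + 251 \cdot 44}} = \frac{1}{\frac{1}{-2 - 4312 - 12299 + 2 \cdot 1936 + 11044}} = \frac{1}{\frac{1}{-2 - 4312 - 12299 + 3872 + 11044}} = \frac{1}{\frac{1}{-1697}} = \frac{1}{- \frac{1}{1697}} = -1697$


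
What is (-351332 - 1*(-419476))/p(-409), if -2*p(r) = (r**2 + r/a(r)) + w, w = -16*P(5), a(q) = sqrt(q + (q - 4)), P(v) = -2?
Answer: -18743863906368/23010772221799 + 55741792*I*sqrt(822)/23010772221799 ≈ -0.81457 + 6.9452e-5*I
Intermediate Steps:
a(q) = sqrt(-4 + 2*q) (a(q) = sqrt(q + (-4 + q)) = sqrt(-4 + 2*q))
w = 32 (w = -16*(-2) = 32)
p(r) = -16 - r**2/2 - r/(2*sqrt(-4 + 2*r)) (p(r) = -((r**2 + r/(sqrt(-4 + 2*r))) + 32)/2 = -((r**2 + r/sqrt(-4 + 2*r)) + 32)/2 = -(32 + r**2 + r/sqrt(-4 + 2*r))/2 = -16 - r**2/2 - r/(2*sqrt(-4 + 2*r)))
(-351332 - 1*(-419476))/p(-409) = (-351332 - 1*(-419476))/((sqrt(2)*(-1/4*(-409) + sqrt(-4 + 2*(-409))*(-32 - 1*(-409)**2)/4)/sqrt(-2 - 409))) = (-351332 + 419476)/((sqrt(2)*(409/4 + sqrt(-4 - 818)*(-32 - 1*167281)/4)/sqrt(-411))) = 68144/((sqrt(2)*(-I*sqrt(411)/411)*(409/4 + sqrt(-822)*(-32 - 167281)/4))) = 68144/((sqrt(2)*(-I*sqrt(411)/411)*(409/4 + (1/4)*(I*sqrt(822))*(-167313)))) = 68144/((sqrt(2)*(-I*sqrt(411)/411)*(409/4 - 167313*I*sqrt(822)/4))) = 68144/((-I*sqrt(822)*(409/4 - 167313*I*sqrt(822)/4)/411)) = 68144*(I*sqrt(822)/(2*(409/4 - 167313*I*sqrt(822)/4))) = 34072*I*sqrt(822)/(409/4 - 167313*I*sqrt(822)/4)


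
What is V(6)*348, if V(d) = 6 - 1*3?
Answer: 1044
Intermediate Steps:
V(d) = 3 (V(d) = 6 - 3 = 3)
V(6)*348 = 3*348 = 1044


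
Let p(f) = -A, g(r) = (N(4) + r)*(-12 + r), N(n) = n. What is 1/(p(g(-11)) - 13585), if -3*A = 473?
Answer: -3/40282 ≈ -7.4475e-5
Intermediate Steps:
A = -473/3 (A = -1/3*473 = -473/3 ≈ -157.67)
g(r) = (-12 + r)*(4 + r) (g(r) = (4 + r)*(-12 + r) = (-12 + r)*(4 + r))
p(f) = 473/3 (p(f) = -1*(-473/3) = 473/3)
1/(p(g(-11)) - 13585) = 1/(473/3 - 13585) = 1/(-40282/3) = -3/40282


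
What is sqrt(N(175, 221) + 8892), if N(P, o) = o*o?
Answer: sqrt(57733) ≈ 240.28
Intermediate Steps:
N(P, o) = o**2
sqrt(N(175, 221) + 8892) = sqrt(221**2 + 8892) = sqrt(48841 + 8892) = sqrt(57733)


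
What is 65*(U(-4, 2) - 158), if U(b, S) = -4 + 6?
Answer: -10140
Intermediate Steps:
U(b, S) = 2
65*(U(-4, 2) - 158) = 65*(2 - 158) = 65*(-156) = -10140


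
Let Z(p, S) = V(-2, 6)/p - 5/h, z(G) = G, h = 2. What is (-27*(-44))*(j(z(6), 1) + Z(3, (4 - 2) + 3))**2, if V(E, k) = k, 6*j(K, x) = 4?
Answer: 33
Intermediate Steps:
j(K, x) = 2/3 (j(K, x) = (1/6)*4 = 2/3)
Z(p, S) = -5/2 + 6/p (Z(p, S) = 6/p - 5/2 = -5/2 + 6/p)
(-27*(-44))*(j(z(6), 1) + Z(3, (4 - 2) + 3))**2 = (-27*(-44))*(2/3 + (-5/2 + 6/3))**2 = 1188*(2/3 + (-5/2 + 6*(1/3)))**2 = 1188*(2/3 + (-5/2 + 2))**2 = 1188*(2/3 - 1/2)**2 = 1188*(1/6)**2 = 1188*(1/36) = 33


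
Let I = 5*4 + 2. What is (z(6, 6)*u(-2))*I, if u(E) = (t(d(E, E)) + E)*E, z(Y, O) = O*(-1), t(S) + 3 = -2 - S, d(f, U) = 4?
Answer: -2904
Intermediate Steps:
t(S) = -5 - S (t(S) = -3 + (-2 - S) = -5 - S)
z(Y, O) = -O
u(E) = E*(-9 + E) (u(E) = ((-5 - 1*4) + E)*E = ((-5 - 4) + E)*E = (-9 + E)*E = E*(-9 + E))
I = 22 (I = 20 + 2 = 22)
(z(6, 6)*u(-2))*I = ((-1*6)*(-2*(-9 - 2)))*22 = -(-12)*(-11)*22 = -6*22*22 = -132*22 = -2904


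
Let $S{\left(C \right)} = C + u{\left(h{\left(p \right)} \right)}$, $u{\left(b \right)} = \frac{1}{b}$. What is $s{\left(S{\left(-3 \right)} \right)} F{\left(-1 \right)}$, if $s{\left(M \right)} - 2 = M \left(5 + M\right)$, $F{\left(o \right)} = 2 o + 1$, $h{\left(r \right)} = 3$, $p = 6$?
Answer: $\frac{38}{9} \approx 4.2222$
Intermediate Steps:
$F{\left(o \right)} = 1 + 2 o$
$S{\left(C \right)} = \frac{1}{3} + C$ ($S{\left(C \right)} = C + \frac{1}{3} = \frac{1}{3} + C$)
$s{\left(M \right)} = 2 + M \left(5 + M\right)$
$s{\left(S{\left(-3 \right)} \right)} F{\left(-1 \right)} = \left(2 + \left(\frac{1}{3} - 3\right)^{2} + 5 \left(\frac{1}{3} - 3\right)\right) \left(1 + 2 \left(-1\right)\right) = \left(2 + \left(- \frac{8}{3}\right)^{2} + 5 \left(- \frac{8}{3}\right)\right) \left(1 - 2\right) = \left(2 + \frac{64}{9} - \frac{40}{3}\right) \left(-1\right) = \left(- \frac{38}{9}\right) \left(-1\right) = \frac{38}{9}$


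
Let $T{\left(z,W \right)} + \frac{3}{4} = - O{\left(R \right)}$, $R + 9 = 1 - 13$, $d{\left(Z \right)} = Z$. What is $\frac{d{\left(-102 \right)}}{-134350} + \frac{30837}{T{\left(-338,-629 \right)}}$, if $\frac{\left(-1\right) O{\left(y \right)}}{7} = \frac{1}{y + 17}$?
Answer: $- \frac{828590139}{67175} \approx -12335.0$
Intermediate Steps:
$R = -21$ ($R = -9 + \left(1 - 13\right) = -9 - 12 = -21$)
$O{\left(y \right)} = - \frac{7}{17 + y}$ ($O{\left(y \right)} = - \frac{7}{y + 17} = - \frac{7}{17 + y}$)
$T{\left(z,W \right)} = - \frac{5}{2}$ ($T{\left(z,W \right)} = - \frac{3}{4} - - \frac{7}{17 - 21} = - \frac{3}{4} - - \frac{7}{-4} = - \frac{3}{4} - \left(-7\right) \left(- \frac{1}{4}\right) = - \frac{3}{4} - \frac{7}{4} = - \frac{5}{2}$)
$\frac{d{\left(-102 \right)}}{-134350} + \frac{30837}{T{\left(-338,-629 \right)}} = - \frac{102}{-134350} + \frac{30837}{- \frac{5}{2}} = \left(-102\right) \left(- \frac{1}{134350}\right) + 30837 \left(- \frac{2}{5}\right) = \frac{51}{67175} - \frac{61674}{5} = - \frac{828590139}{67175}$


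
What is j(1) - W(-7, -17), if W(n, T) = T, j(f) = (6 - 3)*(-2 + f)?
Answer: 14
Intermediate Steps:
j(f) = -6 + 3*f (j(f) = 3*(-2 + f) = -6 + 3*f)
j(1) - W(-7, -17) = (-6 + 3*1) - 1*(-17) = (-6 + 3) + 17 = -3 + 17 = 14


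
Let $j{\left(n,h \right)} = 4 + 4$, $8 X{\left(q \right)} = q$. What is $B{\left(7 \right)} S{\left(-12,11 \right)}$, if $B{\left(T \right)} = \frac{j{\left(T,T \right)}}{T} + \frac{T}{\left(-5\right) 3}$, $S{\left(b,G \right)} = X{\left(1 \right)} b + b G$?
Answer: $- \frac{6319}{70} \approx -90.271$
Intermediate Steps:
$X{\left(q \right)} = \frac{q}{8}$
$j{\left(n,h \right)} = 8$
$S{\left(b,G \right)} = \frac{b}{8} + G b$ ($S{\left(b,G \right)} = \frac{1}{8} \cdot 1 b + b G = \frac{b}{8} + G b$)
$B{\left(T \right)} = \frac{8}{T} - \frac{T}{15}$ ($B{\left(T \right)} = \frac{8}{T} + \frac{T}{\left(-5\right) 3} = \frac{8}{T} + \frac{T}{-15} = \frac{8}{T} + T \left(- \frac{1}{15}\right) = \frac{8}{T} - \frac{T}{15}$)
$B{\left(7 \right)} S{\left(-12,11 \right)} = \left(\frac{8}{7} - \frac{7}{15}\right) \left(- 12 \left(\frac{1}{8} + 11\right)\right) = \left(8 \cdot \frac{1}{7} - \frac{7}{15}\right) \left(\left(-12\right) \frac{89}{8}\right) = \left(\frac{8}{7} - \frac{7}{15}\right) \left(- \frac{267}{2}\right) = \frac{71}{105} \left(- \frac{267}{2}\right) = - \frac{6319}{70}$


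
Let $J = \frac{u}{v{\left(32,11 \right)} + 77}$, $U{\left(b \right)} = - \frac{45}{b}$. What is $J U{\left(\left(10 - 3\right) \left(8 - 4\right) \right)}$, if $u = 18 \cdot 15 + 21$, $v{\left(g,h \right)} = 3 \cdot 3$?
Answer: $- \frac{13095}{2408} \approx -5.4381$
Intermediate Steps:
$v{\left(g,h \right)} = 9$
$u = 291$ ($u = 270 + 21 = 291$)
$J = \frac{291}{86}$ ($J = \frac{291}{9 + 77} = \frac{291}{86} \approx 3.3837$)
$J U{\left(\left(10 - 3\right) \left(8 - 4\right) \right)} = \frac{291 \left(- \frac{45}{\left(10 - 3\right) \left(8 - 4\right)}\right)}{86} = \frac{291 \left(- \frac{45}{7 \cdot 4}\right)}{86} = \frac{291 \left(- \frac{45}{28}\right)}{86} = \frac{291 \left(\left(-45\right) \frac{1}{28}\right)}{86} = \frac{291}{86} \left(- \frac{45}{28}\right) = - \frac{13095}{2408}$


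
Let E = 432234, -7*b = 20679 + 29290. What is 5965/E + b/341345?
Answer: -7345440271/1032786403110 ≈ -0.0071123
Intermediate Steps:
b = -49969/7 (b = -(20679 + 29290)/7 = -⅐*49969 = -49969/7 ≈ -7138.4)
5965/E + b/341345 = 5965/432234 - 49969/7/341345 = 5965*(1/432234) - 49969/7*1/341345 = 5965/432234 - 49969/2389415 = -7345440271/1032786403110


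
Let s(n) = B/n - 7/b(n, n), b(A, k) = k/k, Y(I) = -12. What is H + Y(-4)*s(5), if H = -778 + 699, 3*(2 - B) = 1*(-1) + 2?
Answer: 1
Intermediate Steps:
b(A, k) = 1
B = 5/3 (B = 2 - (1*(-1) + 2)/3 = 2 - (-1 + 2)/3 = 2 - ⅓*1 = 2 - ⅓ = 5/3 ≈ 1.6667)
H = -79
s(n) = -7 + 5/(3*n) (s(n) = 5/(3*n) - 7/1 = 5/(3*n) - 7*1 = 5/(3*n) - 7 = -7 + 5/(3*n))
H + Y(-4)*s(5) = -79 - 12*(-7 + (5/3)/5) = -79 - 12*(-7 + (5/3)*(⅕)) = -79 - 12*(-7 + ⅓) = -79 - 12*(-20/3) = -79 + 80 = 1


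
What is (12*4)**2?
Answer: 2304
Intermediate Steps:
(12*4)**2 = 48**2 = 2304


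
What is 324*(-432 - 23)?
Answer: -147420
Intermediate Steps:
324*(-432 - 23) = 324*(-455) = -147420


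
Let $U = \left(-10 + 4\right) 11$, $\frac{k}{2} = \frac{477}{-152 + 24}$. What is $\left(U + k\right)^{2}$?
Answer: $\frac{22099401}{4096} \approx 5395.4$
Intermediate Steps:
$k = - \frac{477}{64}$ ($k = 2 \frac{477}{-152 + 24} = 2 \frac{477}{-128} = 2 \cdot 477 \left(- \frac{1}{128}\right) = 2 \left(- \frac{477}{128}\right) = - \frac{477}{64} \approx -7.4531$)
$U = -66$ ($U = \left(-6\right) 11 = -66$)
$\left(U + k\right)^{2} = \left(-66 - \frac{477}{64}\right)^{2} = \left(- \frac{4701}{64}\right)^{2} = \frac{22099401}{4096}$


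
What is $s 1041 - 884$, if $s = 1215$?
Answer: $1263931$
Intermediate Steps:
$s 1041 - 884 = 1215 \cdot 1041 - 884 = 1264815 - 884 = 1263931$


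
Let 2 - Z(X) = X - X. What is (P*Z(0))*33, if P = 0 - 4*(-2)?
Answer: 528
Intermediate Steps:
P = 8 (P = 0 + 8 = 8)
Z(X) = 2 (Z(X) = 2 - (X - X) = 2 - 1*0 = 2 + 0 = 2)
(P*Z(0))*33 = (8*2)*33 = 16*33 = 528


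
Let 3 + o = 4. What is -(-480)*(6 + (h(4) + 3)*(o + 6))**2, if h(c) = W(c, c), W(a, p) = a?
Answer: 1452000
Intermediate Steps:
o = 1 (o = -3 + 4 = 1)
h(c) = c
-(-480)*(6 + (h(4) + 3)*(o + 6))**2 = -(-480)*(6 + (4 + 3)*(1 + 6))**2 = -(-480)*(6 + 7*7)**2 = -(-480)*(6 + 49)**2 = -(-480)*55**2 = -(-480)*3025 = -160*(-9075) = 1452000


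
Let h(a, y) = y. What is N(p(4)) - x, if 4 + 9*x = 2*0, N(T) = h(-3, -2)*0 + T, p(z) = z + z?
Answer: 76/9 ≈ 8.4444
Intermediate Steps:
p(z) = 2*z
N(T) = T (N(T) = -2*0 + T = 0 + T = T)
x = -4/9 (x = -4/9 + (2*0)/9 = -4/9 + (⅑)*0 = -4/9 + 0 = -4/9 ≈ -0.44444)
N(p(4)) - x = 2*4 - 1*(-4/9) = 8 + 4/9 = 76/9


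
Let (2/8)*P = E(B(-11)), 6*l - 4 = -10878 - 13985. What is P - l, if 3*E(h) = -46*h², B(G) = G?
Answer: -19669/6 ≈ -3278.2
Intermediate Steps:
E(h) = -46*h²/3 (E(h) = (-46*h²)/3 = -46*h²/3)
l = -24859/6 (l = ⅔ + (-10878 - 13985)/6 = ⅔ + (⅙)*(-24863) = ⅔ - 24863/6 = -24859/6 ≈ -4143.2)
P = -22264/3 (P = 4*(-46/3*(-11)²) = 4*(-46/3*121) = 4*(-5566/3) = -22264/3 ≈ -7421.3)
P - l = -22264/3 - 1*(-24859/6) = -22264/3 + 24859/6 = -19669/6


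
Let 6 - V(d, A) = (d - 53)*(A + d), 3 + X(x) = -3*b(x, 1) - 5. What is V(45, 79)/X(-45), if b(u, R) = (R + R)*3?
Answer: -499/13 ≈ -38.385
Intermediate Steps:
b(u, R) = 6*R (b(u, R) = (2*R)*3 = 6*R)
X(x) = -26 (X(x) = -3 + (-18 - 5) = -3 - 23 = -26)
V(d, A) = 6 - (-53 + d)*(A + d) (V(d, A) = 6 - (d - 53)*(A + d) = 6 - (-53 + d)*(A + d))
V(45, 79)/X(-45) = (6 - 1*45**2 + 53*79 + 53*45 - 1*79*45)/(-26) = (6 - 1*2025 + 4187 + 2385 - 3555)*(-1/26) = (6 - 2025 + 4187 + 2385 - 3555)*(-1/26) = 998*(-1/26) = -499/13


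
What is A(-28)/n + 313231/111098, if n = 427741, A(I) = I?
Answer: 133978630427/47521169618 ≈ 2.8193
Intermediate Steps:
A(-28)/n + 313231/111098 = -28/427741 + 313231/111098 = 133978630427/47521169618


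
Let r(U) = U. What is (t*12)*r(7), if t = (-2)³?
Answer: -672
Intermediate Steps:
t = -8
(t*12)*r(7) = -8*12*7 = -96*7 = -672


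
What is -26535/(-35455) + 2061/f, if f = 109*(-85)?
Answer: 34554804/65698115 ≈ 0.52596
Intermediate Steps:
f = -9265
-26535/(-35455) + 2061/f = -26535/(-35455) + 2061/(-9265) = -26535*(-1/35455) + 2061*(-1/9265) = 5307/7091 - 2061/9265 = 34554804/65698115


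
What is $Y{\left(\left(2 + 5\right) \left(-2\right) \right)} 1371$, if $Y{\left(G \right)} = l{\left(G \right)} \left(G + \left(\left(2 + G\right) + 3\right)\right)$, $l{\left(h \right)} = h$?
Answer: $441462$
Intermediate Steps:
$Y{\left(G \right)} = G \left(5 + 2 G\right)$ ($Y{\left(G \right)} = G \left(G + \left(\left(2 + G\right) + 3\right)\right) = G \left(G + \left(5 + G\right)\right) = G \left(5 + 2 G\right)$)
$Y{\left(\left(2 + 5\right) \left(-2\right) \right)} 1371 = \left(2 + 5\right) \left(-2\right) \left(5 + 2 \left(2 + 5\right) \left(-2\right)\right) 1371 = 7 \left(-2\right) \left(5 + 2 \cdot 7 \left(-2\right)\right) 1371 = - 14 \left(5 + 2 \left(-14\right)\right) 1371 = - 14 \left(5 - 28\right) 1371 = \left(-14\right) \left(-23\right) 1371 = 322 \cdot 1371 = 441462$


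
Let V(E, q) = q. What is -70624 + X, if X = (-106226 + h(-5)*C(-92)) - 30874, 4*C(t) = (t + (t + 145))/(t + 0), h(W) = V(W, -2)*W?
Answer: -38221021/184 ≈ -2.0772e+5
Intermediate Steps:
h(W) = -2*W
C(t) = (145 + 2*t)/(4*t) (C(t) = ((t + (t + 145))/(t + 0))/4 = ((t + (145 + t))/t)/4 = ((145 + 2*t)/t)/4 = (145 + 2*t)/(4*t))
X = -25226205/184 (X = (-106226 + (-2*(-5))*((1/4)*(145 + 2*(-92))/(-92))) - 30874 = (-106226 + 10*((1/4)*(-1/92)*(145 - 184))) - 30874 = (-106226 + 10*((1/4)*(-1/92)*(-39))) - 30874 = (-106226 + 10*(39/368)) - 30874 = (-106226 + 195/184) - 30874 = -19545389/184 - 30874 = -25226205/184 ≈ -1.3710e+5)
-70624 + X = -70624 - 25226205/184 = -38221021/184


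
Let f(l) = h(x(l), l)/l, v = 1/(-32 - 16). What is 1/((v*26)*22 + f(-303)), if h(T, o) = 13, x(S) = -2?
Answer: -1212/14495 ≈ -0.083615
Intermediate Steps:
v = -1/48 (v = 1/(-48) = -1/48 ≈ -0.020833)
f(l) = 13/l
1/((v*26)*22 + f(-303)) = 1/(-1/48*26*22 + 13/(-303)) = 1/(-13/24*22 + 13*(-1/303)) = 1/(-143/12 - 13/303) = 1/(-14495/1212) = -1212/14495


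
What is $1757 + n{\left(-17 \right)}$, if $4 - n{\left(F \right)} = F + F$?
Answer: $1795$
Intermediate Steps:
$n{\left(F \right)} = 4 - 2 F$ ($n{\left(F \right)} = 4 - \left(F + F\right) = 4 - 2 F$)
$1757 + n{\left(-17 \right)} = 1757 + \left(4 - -34\right) = 1757 + \left(4 + 34\right) = 1757 + 38 = 1795$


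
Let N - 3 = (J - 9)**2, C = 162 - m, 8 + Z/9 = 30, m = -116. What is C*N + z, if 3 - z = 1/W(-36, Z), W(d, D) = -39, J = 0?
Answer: 910846/39 ≈ 23355.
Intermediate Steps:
Z = 198 (Z = -72 + 9*30 = -72 + 270 = 198)
z = 118/39 (z = 3 - 1/(-39) = 3 - 1*(-1/39) = 3 + 1/39 = 118/39 ≈ 3.0256)
C = 278 (C = 162 - 1*(-116) = 162 + 116 = 278)
N = 84 (N = 3 + (0 - 9)**2 = 3 + (-9)**2 = 3 + 81 = 84)
C*N + z = 278*84 + 118/39 = 23352 + 118/39 = 910846/39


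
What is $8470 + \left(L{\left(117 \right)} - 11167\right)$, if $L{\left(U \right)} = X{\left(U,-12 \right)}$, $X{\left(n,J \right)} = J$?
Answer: $-2709$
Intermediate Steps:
$L{\left(U \right)} = -12$
$8470 + \left(L{\left(117 \right)} - 11167\right) = 8470 - 11179 = -2709$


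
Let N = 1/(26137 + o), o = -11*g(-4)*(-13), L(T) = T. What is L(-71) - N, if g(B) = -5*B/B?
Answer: -1804963/25422 ≈ -71.000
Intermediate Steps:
g(B) = -5 (g(B) = -5*1 = -5)
o = -715 (o = -11*(-5)*(-13) = 55*(-13) = -715)
N = 1/25422 (N = 1/(26137 - 715) = 1/25422 ≈ 3.9336e-5)
L(-71) - N = -71 - 1*1/25422 = -71 - 1/25422 = -1804963/25422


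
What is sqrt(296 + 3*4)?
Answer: 2*sqrt(77) ≈ 17.550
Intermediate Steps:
sqrt(296 + 3*4) = sqrt(296 + 12) = sqrt(308) = 2*sqrt(77)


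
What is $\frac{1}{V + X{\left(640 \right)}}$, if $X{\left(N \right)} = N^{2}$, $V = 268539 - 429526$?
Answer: $\frac{1}{248613} \approx 4.0223 \cdot 10^{-6}$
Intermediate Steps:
$V = -160987$
$\frac{1}{V + X{\left(640 \right)}} = \frac{1}{-160987 + 640^{2}} = \frac{1}{-160987 + 409600} = \frac{1}{248613}$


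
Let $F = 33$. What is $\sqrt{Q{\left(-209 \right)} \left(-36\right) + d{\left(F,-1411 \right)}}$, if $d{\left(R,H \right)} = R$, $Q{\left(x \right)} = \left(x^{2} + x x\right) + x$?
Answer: $5 i \sqrt{125499} \approx 1771.3 i$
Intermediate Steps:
$Q{\left(x \right)} = x + 2 x^{2}$ ($Q{\left(x \right)} = \left(x^{2} + x^{2}\right) + x = 2 x^{2} + x = x + 2 x^{2}$)
$\sqrt{Q{\left(-209 \right)} \left(-36\right) + d{\left(F,-1411 \right)}} = \sqrt{- 209 \left(1 + 2 \left(-209\right)\right) \left(-36\right) + 33} = \sqrt{- 209 \left(1 - 418\right) \left(-36\right) + 33} = \sqrt{\left(-209\right) \left(-417\right) \left(-36\right) + 33} = \sqrt{87153 \left(-36\right) + 33} = \sqrt{-3137508 + 33} = \sqrt{-3137475} = 5 i \sqrt{125499}$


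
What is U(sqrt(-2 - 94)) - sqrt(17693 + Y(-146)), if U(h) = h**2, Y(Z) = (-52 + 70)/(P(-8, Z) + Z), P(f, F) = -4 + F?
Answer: -96 - sqrt(96886535)/74 ≈ -229.01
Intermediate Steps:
Y(Z) = 18/(-4 + 2*Z) (Y(Z) = (-52 + 70)/((-4 + Z) + Z) = 18/(-4 + 2*Z))
U(sqrt(-2 - 94)) - sqrt(17693 + Y(-146)) = (sqrt(-2 - 94))**2 - sqrt(17693 + 9/(-2 - 146)) = (sqrt(-96))**2 - sqrt(17693 + 9/(-148)) = (4*I*sqrt(6))**2 - sqrt(17693 + 9*(-1/148)) = -96 - sqrt(17693 - 9/148) = -96 - sqrt(2618555/148) = -96 - sqrt(96886535)/74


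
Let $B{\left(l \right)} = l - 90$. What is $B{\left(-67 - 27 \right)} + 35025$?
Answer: $34841$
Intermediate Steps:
$B{\left(l \right)} = -90 + l$
$B{\left(-67 - 27 \right)} + 35025 = \left(-90 - 94\right) + 35025 = -184 + 35025 = 34841$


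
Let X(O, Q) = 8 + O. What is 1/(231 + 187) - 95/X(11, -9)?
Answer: -2089/418 ≈ -4.9976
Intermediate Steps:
1/(231 + 187) - 95/X(11, -9) = 1/(231 + 187) - 95/(8 + 11) = 1/418 - 95/19 = 1/418 - 1*5 = 1/418 - 5 = -2089/418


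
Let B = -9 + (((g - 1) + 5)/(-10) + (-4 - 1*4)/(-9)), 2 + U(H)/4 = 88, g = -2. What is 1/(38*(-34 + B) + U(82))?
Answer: -45/56872 ≈ -0.00079125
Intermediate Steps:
U(H) = 344 (U(H) = -8 + 4*88 = -8 + 352 = 344)
B = -374/45 (B = -9 + (((-2 - 1) + 5)/(-10) + (-4 - 1*4)/(-9)) = -9 + ((-3 + 5)*(-1/10) + (-4 - 4)*(-1/9)) = -9 + (2*(-1/10) - 8*(-1/9)) = -9 + (-1/5 + 8/9) = -9 + 31/45 = -374/45 ≈ -8.3111)
1/(38*(-34 + B) + U(82)) = 1/(38*(-34 - 374/45) + 344) = 1/(38*(-1904/45) + 344) = 1/(-72352/45 + 344) = 1/(-56872/45) = -45/56872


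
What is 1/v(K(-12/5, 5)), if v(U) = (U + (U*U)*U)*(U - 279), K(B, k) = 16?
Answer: -1/1081456 ≈ -9.2468e-7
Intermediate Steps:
v(U) = (-279 + U)*(U + U**3) (v(U) = (U + U**2*U)*(-279 + U) = (U + U**3)*(-279 + U) = (-279 + U)*(U + U**3))
1/v(K(-12/5, 5)) = 1/(16*(-279 + 16 + 16**3 - 279*16**2)) = 1/(16*(-279 + 16 + 4096 - 279*256)) = 1/(16*(-279 + 16 + 4096 - 71424)) = 1/(16*(-67591)) = 1/(-1081456) = -1/1081456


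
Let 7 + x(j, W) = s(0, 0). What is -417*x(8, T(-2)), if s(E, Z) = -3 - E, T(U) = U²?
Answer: 4170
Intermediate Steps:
x(j, W) = -10 (x(j, W) = -7 + (-3 - 1*0) = -7 + (-3 + 0) = -7 - 3 = -10)
-417*x(8, T(-2)) = -417*(-10) = 4170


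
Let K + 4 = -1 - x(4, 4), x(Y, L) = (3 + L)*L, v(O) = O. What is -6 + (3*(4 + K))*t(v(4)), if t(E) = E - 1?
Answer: -267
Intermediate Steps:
x(Y, L) = L*(3 + L)
t(E) = -1 + E
K = -33 (K = -4 + (-1 - 4*(3 + 4)) = -4 + (-1 - 4*7) = -4 + (-1 - 1*28) = -4 + (-1 - 28) = -4 - 29 = -33)
-6 + (3*(4 + K))*t(v(4)) = -6 + (3*(4 - 33))*(-1 + 4) = -6 + (3*(-29))*3 = -6 - 87*3 = -6 - 261 = -267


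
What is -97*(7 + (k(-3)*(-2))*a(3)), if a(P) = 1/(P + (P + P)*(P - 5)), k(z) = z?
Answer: -1843/3 ≈ -614.33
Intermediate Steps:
a(P) = 1/(P + 2*P*(-5 + P)) (a(P) = 1/(P + (2*P)*(-5 + P)) = 1/(P + 2*P*(-5 + P)))
-97*(7 + (k(-3)*(-2))*a(3)) = -97*(7 + (-3*(-2))*(1/(3*(-9 + 2*3)))) = -97*(7 + 6*(1/(3*(-9 + 6)))) = -97*(7 + 6*((⅓)/(-3))) = -97*(7 + 6*((⅓)*(-⅓))) = -97*(7 + 6*(-⅑)) = -97*(7 - ⅔) = -97*19/3 = -1843/3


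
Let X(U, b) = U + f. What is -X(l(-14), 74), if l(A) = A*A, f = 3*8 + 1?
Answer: -221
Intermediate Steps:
f = 25 (f = 24 + 1 = 25)
l(A) = A²
X(U, b) = 25 + U (X(U, b) = U + 25 = 25 + U)
-X(l(-14), 74) = -(25 + (-14)²) = -(25 + 196) = -1*221 = -221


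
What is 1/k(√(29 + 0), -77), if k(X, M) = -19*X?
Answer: -√29/551 ≈ -0.0097734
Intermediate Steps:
1/k(√(29 + 0), -77) = 1/(-19*√(29 + 0)) = 1/(-19*√29) = -√29/551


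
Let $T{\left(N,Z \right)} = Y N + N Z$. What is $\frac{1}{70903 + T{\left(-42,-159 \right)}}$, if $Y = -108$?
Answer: $\frac{1}{82117} \approx 1.2178 \cdot 10^{-5}$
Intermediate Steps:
$T{\left(N,Z \right)} = - 108 N + N Z$
$\frac{1}{70903 + T{\left(-42,-159 \right)}} = \frac{1}{70903 - 42 \left(-108 - 159\right)} = \frac{1}{70903 - -11214} = \frac{1}{70903 + 11214} = \frac{1}{82117}$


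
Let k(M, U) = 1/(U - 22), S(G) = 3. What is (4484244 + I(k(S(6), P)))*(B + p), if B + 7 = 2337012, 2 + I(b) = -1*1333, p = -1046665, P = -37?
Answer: 5784476799060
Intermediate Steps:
k(M, U) = 1/(-22 + U)
I(b) = -1335 (I(b) = -2 - 1*1333 = -2 - 1333 = -1335)
B = 2337005 (B = -7 + 2337012 = 2337005)
(4484244 + I(k(S(6), P)))*(B + p) = (4484244 - 1335)*(2337005 - 1046665) = 4482909*1290340 = 5784476799060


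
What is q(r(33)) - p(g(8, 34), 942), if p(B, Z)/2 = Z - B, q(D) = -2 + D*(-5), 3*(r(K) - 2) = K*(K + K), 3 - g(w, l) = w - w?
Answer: -5520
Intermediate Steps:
g(w, l) = 3 (g(w, l) = 3 - (w - w) = 3 - 1*0 = 3 + 0 = 3)
r(K) = 2 + 2*K**2/3 (r(K) = 2 + (K*(K + K))/3 = 2 + (K*(2*K))/3 = 2 + (2*K**2)/3 = 2 + 2*K**2/3)
q(D) = -2 - 5*D
p(B, Z) = -2*B + 2*Z (p(B, Z) = 2*(Z - B) = -2*B + 2*Z)
q(r(33)) - p(g(8, 34), 942) = (-2 - 5*(2 + (2/3)*33**2)) - (-2*3 + 2*942) = (-2 - 5*(2 + (2/3)*1089)) - (-6 + 1884) = (-2 - 5*(2 + 726)) - 1*1878 = (-2 - 5*728) - 1878 = (-2 - 3640) - 1878 = -3642 - 1878 = -5520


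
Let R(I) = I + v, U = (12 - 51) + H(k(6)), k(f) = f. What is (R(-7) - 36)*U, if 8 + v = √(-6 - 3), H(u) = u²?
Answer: 153 - 9*I ≈ 153.0 - 9.0*I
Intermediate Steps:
v = -8 + 3*I (v = -8 + √(-6 - 3) = -8 + √(-9) = -8 + 3*I ≈ -8.0 + 3.0*I)
U = -3 (U = (12 - 51) + 6² = -39 + 36 = -3)
R(I) = -8 + I + 3*I (R(I) = I + (-8 + 3*I) = -8 + I + 3*I)
(R(-7) - 36)*U = ((-8 - 7 + 3*I) - 36)*(-3) = ((-15 + 3*I) - 36)*(-3) = (-51 + 3*I)*(-3) = 153 - 9*I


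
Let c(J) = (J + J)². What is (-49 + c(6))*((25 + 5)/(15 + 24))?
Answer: 950/13 ≈ 73.077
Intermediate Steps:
c(J) = 4*J² (c(J) = (2*J)² = 4*J²)
(-49 + c(6))*((25 + 5)/(15 + 24)) = (-49 + 4*6²)*((25 + 5)/(15 + 24)) = (-49 + 4*36)*(30/39) = (-49 + 144)*(30*(1/39)) = 95*(10/13) = 950/13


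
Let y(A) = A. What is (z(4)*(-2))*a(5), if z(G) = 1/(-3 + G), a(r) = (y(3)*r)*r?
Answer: -150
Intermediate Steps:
a(r) = 3*r² (a(r) = (3*r)*r = 3*r²)
(z(4)*(-2))*a(5) = (-2/(-3 + 4))*(3*5²) = (-2/1)*(3*25) = (1*(-2))*75 = -2*75 = -150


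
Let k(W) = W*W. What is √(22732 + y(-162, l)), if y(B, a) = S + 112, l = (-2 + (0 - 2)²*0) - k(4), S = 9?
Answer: √22853 ≈ 151.17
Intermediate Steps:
k(W) = W²
l = -18 (l = (-2 + (0 - 2)²*0) - 1*4² = (-2 + (-2)²*0) - 1*16 = (-2 + 4*0) - 16 = (-2 + 0) - 16 = -2 - 16 = -18)
y(B, a) = 121 (y(B, a) = 9 + 112 = 121)
√(22732 + y(-162, l)) = √(22732 + 121) = √22853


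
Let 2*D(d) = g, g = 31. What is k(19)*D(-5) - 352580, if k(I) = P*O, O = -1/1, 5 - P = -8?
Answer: -705563/2 ≈ -3.5278e+5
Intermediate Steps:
D(d) = 31/2 (D(d) = (½)*31 = 31/2)
P = 13 (P = 5 - 1*(-8) = 5 + 8 = 13)
O = -1 (O = -1*1 = -1)
k(I) = -13 (k(I) = 13*(-1) = -13)
k(19)*D(-5) - 352580 = -13*31/2 - 352580 = -403/2 - 352580 = -705563/2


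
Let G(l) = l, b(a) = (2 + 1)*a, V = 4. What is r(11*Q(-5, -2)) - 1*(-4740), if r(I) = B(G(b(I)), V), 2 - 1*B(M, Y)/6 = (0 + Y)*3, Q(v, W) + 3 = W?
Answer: 4680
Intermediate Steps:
Q(v, W) = -3 + W
b(a) = 3*a
B(M, Y) = 12 - 18*Y (B(M, Y) = 12 - 6*(0 + Y)*3 = 12 - 6*Y*3 = 12 - 18*Y)
r(I) = -60 (r(I) = 12 - 18*4 = 12 - 72 = -60)
r(11*Q(-5, -2)) - 1*(-4740) = -60 - 1*(-4740) = -60 + 4740 = 4680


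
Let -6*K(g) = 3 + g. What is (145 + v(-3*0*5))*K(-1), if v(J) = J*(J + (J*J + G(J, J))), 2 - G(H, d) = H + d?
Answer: -145/3 ≈ -48.333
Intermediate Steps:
G(H, d) = 2 - H - d (G(H, d) = 2 - (H + d) = 2 + (-H - d) = 2 - H - d)
K(g) = -½ - g/6 (K(g) = -(3 + g)/6 = -½ - g/6)
v(J) = J*(2 + J² - J) (v(J) = J*(J + (J*J + (2 - J - J))) = J*(J + (J² + (2 - 2*J))) = J*(J + (2 + J² - 2*J)) = J*(2 + J² - J))
(145 + v(-3*0*5))*K(-1) = (145 + (-3*0*5)*(2 + (-3*0*5)² - (-3*0)*5))*(-½ - ⅙*(-1)) = (145 + (0*5)*(2 + (0*5)² - 0*5))*(-½ + ⅙) = (145 + 0*(2 + 0² - 1*0))*(-⅓) = (145 + 0*(2 + 0 + 0))*(-⅓) = (145 + 0*2)*(-⅓) = (145 + 0)*(-⅓) = 145*(-⅓) = -145/3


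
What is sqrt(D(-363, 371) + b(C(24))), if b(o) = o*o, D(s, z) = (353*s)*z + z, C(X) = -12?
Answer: I*sqrt(47539054) ≈ 6894.9*I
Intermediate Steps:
D(s, z) = z + 353*s*z (D(s, z) = 353*s*z + z = z + 353*s*z)
b(o) = o**2
sqrt(D(-363, 371) + b(C(24))) = sqrt(371*(1 + 353*(-363)) + (-12)**2) = sqrt(371*(1 - 128139) + 144) = sqrt(371*(-128138) + 144) = sqrt(-47539198 + 144) = sqrt(-47539054) = I*sqrt(47539054)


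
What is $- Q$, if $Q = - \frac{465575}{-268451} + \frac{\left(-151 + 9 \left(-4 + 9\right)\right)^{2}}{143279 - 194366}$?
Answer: $- \frac{20768514589}{13714356237} \approx -1.5144$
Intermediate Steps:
$Q = \frac{20768514589}{13714356237}$ ($Q = \left(-465575\right) \left(- \frac{1}{268451}\right) + \frac{\left(-151 + 9 \cdot 5\right)^{2}}{-51087} = \frac{465575}{268451} + \left(-151 + 45\right)^{2} \left(- \frac{1}{51087}\right) = \frac{465575}{268451} + \left(-106\right)^{2} \left(- \frac{1}{51087}\right) = \frac{465575}{268451} + 11236 \left(- \frac{1}{51087}\right) = \frac{465575}{268451} - \frac{11236}{51087} = \frac{20768514589}{13714356237} \approx 1.5144$)
$- Q = \left(-1\right) \frac{20768514589}{13714356237} = - \frac{20768514589}{13714356237}$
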